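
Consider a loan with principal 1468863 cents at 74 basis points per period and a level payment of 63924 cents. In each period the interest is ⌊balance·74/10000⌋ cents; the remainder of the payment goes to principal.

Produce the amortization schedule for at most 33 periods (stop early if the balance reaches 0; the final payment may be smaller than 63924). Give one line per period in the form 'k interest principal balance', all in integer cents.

1. interest=⌊1468863·74/10000⌋=10869; principal=63924-10869=53055; balance=1468863-53055=1415808
2. interest=⌊1415808·74/10000⌋=10476; principal=63924-10476=53448; balance=1415808-53448=1362360
3. interest=⌊1362360·74/10000⌋=10081; principal=63924-10081=53843; balance=1362360-53843=1308517
4. interest=⌊1308517·74/10000⌋=9683; principal=63924-9683=54241; balance=1308517-54241=1254276
5. interest=⌊1254276·74/10000⌋=9281; principal=63924-9281=54643; balance=1254276-54643=1199633
6. interest=⌊1199633·74/10000⌋=8877; principal=63924-8877=55047; balance=1199633-55047=1144586
7. interest=⌊1144586·74/10000⌋=8469; principal=63924-8469=55455; balance=1144586-55455=1089131
8. interest=⌊1089131·74/10000⌋=8059; principal=63924-8059=55865; balance=1089131-55865=1033266
9. interest=⌊1033266·74/10000⌋=7646; principal=63924-7646=56278; balance=1033266-56278=976988
10. interest=⌊976988·74/10000⌋=7229; principal=63924-7229=56695; balance=976988-56695=920293
11. interest=⌊920293·74/10000⌋=6810; principal=63924-6810=57114; balance=920293-57114=863179
12. interest=⌊863179·74/10000⌋=6387; principal=63924-6387=57537; balance=863179-57537=805642
13. interest=⌊805642·74/10000⌋=5961; principal=63924-5961=57963; balance=805642-57963=747679
14. interest=⌊747679·74/10000⌋=5532; principal=63924-5532=58392; balance=747679-58392=689287
15. interest=⌊689287·74/10000⌋=5100; principal=63924-5100=58824; balance=689287-58824=630463
16. interest=⌊630463·74/10000⌋=4665; principal=63924-4665=59259; balance=630463-59259=571204
17. interest=⌊571204·74/10000⌋=4226; principal=63924-4226=59698; balance=571204-59698=511506
18. interest=⌊511506·74/10000⌋=3785; principal=63924-3785=60139; balance=511506-60139=451367
19. interest=⌊451367·74/10000⌋=3340; principal=63924-3340=60584; balance=451367-60584=390783
20. interest=⌊390783·74/10000⌋=2891; principal=63924-2891=61033; balance=390783-61033=329750
21. interest=⌊329750·74/10000⌋=2440; principal=63924-2440=61484; balance=329750-61484=268266
22. interest=⌊268266·74/10000⌋=1985; principal=63924-1985=61939; balance=268266-61939=206327
23. interest=⌊206327·74/10000⌋=1526; principal=63924-1526=62398; balance=206327-62398=143929
24. interest=⌊143929·74/10000⌋=1065; principal=63924-1065=62859; balance=143929-62859=81070
25. interest=⌊81070·74/10000⌋=599; principal=63924-599=63325; balance=81070-63325=17745
26. interest=⌊17745·74/10000⌋=131; principal=min(63924-131,17745)=17745; balance=17745-17745=0

1 10869 53055 1415808
2 10476 53448 1362360
3 10081 53843 1308517
4 9683 54241 1254276
5 9281 54643 1199633
6 8877 55047 1144586
7 8469 55455 1089131
8 8059 55865 1033266
9 7646 56278 976988
10 7229 56695 920293
11 6810 57114 863179
12 6387 57537 805642
13 5961 57963 747679
14 5532 58392 689287
15 5100 58824 630463
16 4665 59259 571204
17 4226 59698 511506
18 3785 60139 451367
19 3340 60584 390783
20 2891 61033 329750
21 2440 61484 268266
22 1985 61939 206327
23 1526 62398 143929
24 1065 62859 81070
25 599 63325 17745
26 131 17745 0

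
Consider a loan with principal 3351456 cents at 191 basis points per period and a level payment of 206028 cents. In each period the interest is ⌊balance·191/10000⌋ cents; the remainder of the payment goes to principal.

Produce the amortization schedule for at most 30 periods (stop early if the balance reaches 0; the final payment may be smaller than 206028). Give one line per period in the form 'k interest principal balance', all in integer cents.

1 64012 142016 3209440
2 61300 144728 3064712
3 58535 147493 2917219
4 55718 150310 2766909
5 52847 153181 2613728
6 49922 156106 2457622
7 46940 159088 2298534
8 43901 162127 2136407
9 40805 165223 1971184
10 37649 168379 1802805
11 34433 171595 1631210
12 31156 174872 1456338
13 27816 178212 1278126
14 24412 181616 1096510
15 20943 185085 911425
16 17408 188620 722805
17 13805 192223 530582
18 10134 195894 334688
19 6392 199636 135052
20 2579 135052 0

1. interest=⌊3351456·191/10000⌋=64012; principal=206028-64012=142016; balance=3351456-142016=3209440
2. interest=⌊3209440·191/10000⌋=61300; principal=206028-61300=144728; balance=3209440-144728=3064712
3. interest=⌊3064712·191/10000⌋=58535; principal=206028-58535=147493; balance=3064712-147493=2917219
4. interest=⌊2917219·191/10000⌋=55718; principal=206028-55718=150310; balance=2917219-150310=2766909
5. interest=⌊2766909·191/10000⌋=52847; principal=206028-52847=153181; balance=2766909-153181=2613728
6. interest=⌊2613728·191/10000⌋=49922; principal=206028-49922=156106; balance=2613728-156106=2457622
7. interest=⌊2457622·191/10000⌋=46940; principal=206028-46940=159088; balance=2457622-159088=2298534
8. interest=⌊2298534·191/10000⌋=43901; principal=206028-43901=162127; balance=2298534-162127=2136407
9. interest=⌊2136407·191/10000⌋=40805; principal=206028-40805=165223; balance=2136407-165223=1971184
10. interest=⌊1971184·191/10000⌋=37649; principal=206028-37649=168379; balance=1971184-168379=1802805
11. interest=⌊1802805·191/10000⌋=34433; principal=206028-34433=171595; balance=1802805-171595=1631210
12. interest=⌊1631210·191/10000⌋=31156; principal=206028-31156=174872; balance=1631210-174872=1456338
13. interest=⌊1456338·191/10000⌋=27816; principal=206028-27816=178212; balance=1456338-178212=1278126
14. interest=⌊1278126·191/10000⌋=24412; principal=206028-24412=181616; balance=1278126-181616=1096510
15. interest=⌊1096510·191/10000⌋=20943; principal=206028-20943=185085; balance=1096510-185085=911425
16. interest=⌊911425·191/10000⌋=17408; principal=206028-17408=188620; balance=911425-188620=722805
17. interest=⌊722805·191/10000⌋=13805; principal=206028-13805=192223; balance=722805-192223=530582
18. interest=⌊530582·191/10000⌋=10134; principal=206028-10134=195894; balance=530582-195894=334688
19. interest=⌊334688·191/10000⌋=6392; principal=206028-6392=199636; balance=334688-199636=135052
20. interest=⌊135052·191/10000⌋=2579; principal=min(206028-2579,135052)=135052; balance=135052-135052=0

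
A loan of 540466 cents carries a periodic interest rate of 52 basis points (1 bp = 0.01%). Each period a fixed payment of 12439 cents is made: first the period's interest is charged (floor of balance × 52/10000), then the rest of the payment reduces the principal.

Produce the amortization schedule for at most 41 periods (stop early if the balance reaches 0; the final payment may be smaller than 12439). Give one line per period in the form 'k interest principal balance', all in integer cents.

1. interest=⌊540466·52/10000⌋=2810; principal=12439-2810=9629; balance=540466-9629=530837
2. interest=⌊530837·52/10000⌋=2760; principal=12439-2760=9679; balance=530837-9679=521158
3. interest=⌊521158·52/10000⌋=2710; principal=12439-2710=9729; balance=521158-9729=511429
4. interest=⌊511429·52/10000⌋=2659; principal=12439-2659=9780; balance=511429-9780=501649
5. interest=⌊501649·52/10000⌋=2608; principal=12439-2608=9831; balance=501649-9831=491818
6. interest=⌊491818·52/10000⌋=2557; principal=12439-2557=9882; balance=491818-9882=481936
7. interest=⌊481936·52/10000⌋=2506; principal=12439-2506=9933; balance=481936-9933=472003
8. interest=⌊472003·52/10000⌋=2454; principal=12439-2454=9985; balance=472003-9985=462018
9. interest=⌊462018·52/10000⌋=2402; principal=12439-2402=10037; balance=462018-10037=451981
10. interest=⌊451981·52/10000⌋=2350; principal=12439-2350=10089; balance=451981-10089=441892
11. interest=⌊441892·52/10000⌋=2297; principal=12439-2297=10142; balance=441892-10142=431750
12. interest=⌊431750·52/10000⌋=2245; principal=12439-2245=10194; balance=431750-10194=421556
13. interest=⌊421556·52/10000⌋=2192; principal=12439-2192=10247; balance=421556-10247=411309
14. interest=⌊411309·52/10000⌋=2138; principal=12439-2138=10301; balance=411309-10301=401008
15. interest=⌊401008·52/10000⌋=2085; principal=12439-2085=10354; balance=401008-10354=390654
16. interest=⌊390654·52/10000⌋=2031; principal=12439-2031=10408; balance=390654-10408=380246
17. interest=⌊380246·52/10000⌋=1977; principal=12439-1977=10462; balance=380246-10462=369784
18. interest=⌊369784·52/10000⌋=1922; principal=12439-1922=10517; balance=369784-10517=359267
19. interest=⌊359267·52/10000⌋=1868; principal=12439-1868=10571; balance=359267-10571=348696
20. interest=⌊348696·52/10000⌋=1813; principal=12439-1813=10626; balance=348696-10626=338070
21. interest=⌊338070·52/10000⌋=1757; principal=12439-1757=10682; balance=338070-10682=327388
22. interest=⌊327388·52/10000⌋=1702; principal=12439-1702=10737; balance=327388-10737=316651
23. interest=⌊316651·52/10000⌋=1646; principal=12439-1646=10793; balance=316651-10793=305858
24. interest=⌊305858·52/10000⌋=1590; principal=12439-1590=10849; balance=305858-10849=295009
25. interest=⌊295009·52/10000⌋=1534; principal=12439-1534=10905; balance=295009-10905=284104
26. interest=⌊284104·52/10000⌋=1477; principal=12439-1477=10962; balance=284104-10962=273142
27. interest=⌊273142·52/10000⌋=1420; principal=12439-1420=11019; balance=273142-11019=262123
28. interest=⌊262123·52/10000⌋=1363; principal=12439-1363=11076; balance=262123-11076=251047
29. interest=⌊251047·52/10000⌋=1305; principal=12439-1305=11134; balance=251047-11134=239913
30. interest=⌊239913·52/10000⌋=1247; principal=12439-1247=11192; balance=239913-11192=228721
31. interest=⌊228721·52/10000⌋=1189; principal=12439-1189=11250; balance=228721-11250=217471
32. interest=⌊217471·52/10000⌋=1130; principal=12439-1130=11309; balance=217471-11309=206162
33. interest=⌊206162·52/10000⌋=1072; principal=12439-1072=11367; balance=206162-11367=194795
34. interest=⌊194795·52/10000⌋=1012; principal=12439-1012=11427; balance=194795-11427=183368
35. interest=⌊183368·52/10000⌋=953; principal=12439-953=11486; balance=183368-11486=171882
36. interest=⌊171882·52/10000⌋=893; principal=12439-893=11546; balance=171882-11546=160336
37. interest=⌊160336·52/10000⌋=833; principal=12439-833=11606; balance=160336-11606=148730
38. interest=⌊148730·52/10000⌋=773; principal=12439-773=11666; balance=148730-11666=137064
39. interest=⌊137064·52/10000⌋=712; principal=12439-712=11727; balance=137064-11727=125337
40. interest=⌊125337·52/10000⌋=651; principal=12439-651=11788; balance=125337-11788=113549
41. interest=⌊113549·52/10000⌋=590; principal=12439-590=11849; balance=113549-11849=101700

1 2810 9629 530837
2 2760 9679 521158
3 2710 9729 511429
4 2659 9780 501649
5 2608 9831 491818
6 2557 9882 481936
7 2506 9933 472003
8 2454 9985 462018
9 2402 10037 451981
10 2350 10089 441892
11 2297 10142 431750
12 2245 10194 421556
13 2192 10247 411309
14 2138 10301 401008
15 2085 10354 390654
16 2031 10408 380246
17 1977 10462 369784
18 1922 10517 359267
19 1868 10571 348696
20 1813 10626 338070
21 1757 10682 327388
22 1702 10737 316651
23 1646 10793 305858
24 1590 10849 295009
25 1534 10905 284104
26 1477 10962 273142
27 1420 11019 262123
28 1363 11076 251047
29 1305 11134 239913
30 1247 11192 228721
31 1189 11250 217471
32 1130 11309 206162
33 1072 11367 194795
34 1012 11427 183368
35 953 11486 171882
36 893 11546 160336
37 833 11606 148730
38 773 11666 137064
39 712 11727 125337
40 651 11788 113549
41 590 11849 101700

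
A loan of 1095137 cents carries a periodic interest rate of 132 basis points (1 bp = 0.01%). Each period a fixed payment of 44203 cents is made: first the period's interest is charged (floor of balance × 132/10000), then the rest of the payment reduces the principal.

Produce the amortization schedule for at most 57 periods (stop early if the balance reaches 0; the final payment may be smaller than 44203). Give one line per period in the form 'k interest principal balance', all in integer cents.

1 14455 29748 1065389
2 14063 30140 1035249
3 13665 30538 1004711
4 13262 30941 973770
5 12853 31350 942420
6 12439 31764 910656
7 12020 32183 878473
8 11595 32608 845865
9 11165 33038 812827
10 10729 33474 779353
11 10287 33916 745437
12 9839 34364 711073
13 9386 34817 676256
14 8926 35277 640979
15 8460 35743 605236
16 7989 36214 569022
17 7511 36692 532330
18 7026 37177 495153
19 6536 37667 457486
20 6038 38165 419321
21 5535 38668 380653
22 5024 39179 341474
23 4507 39696 301778
24 3983 40220 261558
25 3452 40751 220807
26 2914 41289 179518
27 2369 41834 137684
28 1817 42386 95298
29 1257 42946 52352
30 691 43512 8840
31 116 8840 0

1. interest=⌊1095137·132/10000⌋=14455; principal=44203-14455=29748; balance=1095137-29748=1065389
2. interest=⌊1065389·132/10000⌋=14063; principal=44203-14063=30140; balance=1065389-30140=1035249
3. interest=⌊1035249·132/10000⌋=13665; principal=44203-13665=30538; balance=1035249-30538=1004711
4. interest=⌊1004711·132/10000⌋=13262; principal=44203-13262=30941; balance=1004711-30941=973770
5. interest=⌊973770·132/10000⌋=12853; principal=44203-12853=31350; balance=973770-31350=942420
6. interest=⌊942420·132/10000⌋=12439; principal=44203-12439=31764; balance=942420-31764=910656
7. interest=⌊910656·132/10000⌋=12020; principal=44203-12020=32183; balance=910656-32183=878473
8. interest=⌊878473·132/10000⌋=11595; principal=44203-11595=32608; balance=878473-32608=845865
9. interest=⌊845865·132/10000⌋=11165; principal=44203-11165=33038; balance=845865-33038=812827
10. interest=⌊812827·132/10000⌋=10729; principal=44203-10729=33474; balance=812827-33474=779353
11. interest=⌊779353·132/10000⌋=10287; principal=44203-10287=33916; balance=779353-33916=745437
12. interest=⌊745437·132/10000⌋=9839; principal=44203-9839=34364; balance=745437-34364=711073
13. interest=⌊711073·132/10000⌋=9386; principal=44203-9386=34817; balance=711073-34817=676256
14. interest=⌊676256·132/10000⌋=8926; principal=44203-8926=35277; balance=676256-35277=640979
15. interest=⌊640979·132/10000⌋=8460; principal=44203-8460=35743; balance=640979-35743=605236
16. interest=⌊605236·132/10000⌋=7989; principal=44203-7989=36214; balance=605236-36214=569022
17. interest=⌊569022·132/10000⌋=7511; principal=44203-7511=36692; balance=569022-36692=532330
18. interest=⌊532330·132/10000⌋=7026; principal=44203-7026=37177; balance=532330-37177=495153
19. interest=⌊495153·132/10000⌋=6536; principal=44203-6536=37667; balance=495153-37667=457486
20. interest=⌊457486·132/10000⌋=6038; principal=44203-6038=38165; balance=457486-38165=419321
21. interest=⌊419321·132/10000⌋=5535; principal=44203-5535=38668; balance=419321-38668=380653
22. interest=⌊380653·132/10000⌋=5024; principal=44203-5024=39179; balance=380653-39179=341474
23. interest=⌊341474·132/10000⌋=4507; principal=44203-4507=39696; balance=341474-39696=301778
24. interest=⌊301778·132/10000⌋=3983; principal=44203-3983=40220; balance=301778-40220=261558
25. interest=⌊261558·132/10000⌋=3452; principal=44203-3452=40751; balance=261558-40751=220807
26. interest=⌊220807·132/10000⌋=2914; principal=44203-2914=41289; balance=220807-41289=179518
27. interest=⌊179518·132/10000⌋=2369; principal=44203-2369=41834; balance=179518-41834=137684
28. interest=⌊137684·132/10000⌋=1817; principal=44203-1817=42386; balance=137684-42386=95298
29. interest=⌊95298·132/10000⌋=1257; principal=44203-1257=42946; balance=95298-42946=52352
30. interest=⌊52352·132/10000⌋=691; principal=44203-691=43512; balance=52352-43512=8840
31. interest=⌊8840·132/10000⌋=116; principal=min(44203-116,8840)=8840; balance=8840-8840=0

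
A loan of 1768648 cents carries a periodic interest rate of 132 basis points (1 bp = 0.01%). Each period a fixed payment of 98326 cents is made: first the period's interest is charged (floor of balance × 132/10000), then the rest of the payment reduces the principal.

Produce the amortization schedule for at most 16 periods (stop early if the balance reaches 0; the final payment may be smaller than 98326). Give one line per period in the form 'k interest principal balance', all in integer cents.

1 23346 74980 1693668
2 22356 75970 1617698
3 21353 76973 1540725
4 20337 77989 1462736
5 19308 79018 1383718
6 18265 80061 1303657
7 17208 81118 1222539
8 16137 82189 1140350
9 15052 83274 1057076
10 13953 84373 972703
11 12839 85487 887216
12 11711 86615 800601
13 10567 87759 712842
14 9409 88917 623925
15 8235 90091 533834
16 7046 91280 442554

1. interest=⌊1768648·132/10000⌋=23346; principal=98326-23346=74980; balance=1768648-74980=1693668
2. interest=⌊1693668·132/10000⌋=22356; principal=98326-22356=75970; balance=1693668-75970=1617698
3. interest=⌊1617698·132/10000⌋=21353; principal=98326-21353=76973; balance=1617698-76973=1540725
4. interest=⌊1540725·132/10000⌋=20337; principal=98326-20337=77989; balance=1540725-77989=1462736
5. interest=⌊1462736·132/10000⌋=19308; principal=98326-19308=79018; balance=1462736-79018=1383718
6. interest=⌊1383718·132/10000⌋=18265; principal=98326-18265=80061; balance=1383718-80061=1303657
7. interest=⌊1303657·132/10000⌋=17208; principal=98326-17208=81118; balance=1303657-81118=1222539
8. interest=⌊1222539·132/10000⌋=16137; principal=98326-16137=82189; balance=1222539-82189=1140350
9. interest=⌊1140350·132/10000⌋=15052; principal=98326-15052=83274; balance=1140350-83274=1057076
10. interest=⌊1057076·132/10000⌋=13953; principal=98326-13953=84373; balance=1057076-84373=972703
11. interest=⌊972703·132/10000⌋=12839; principal=98326-12839=85487; balance=972703-85487=887216
12. interest=⌊887216·132/10000⌋=11711; principal=98326-11711=86615; balance=887216-86615=800601
13. interest=⌊800601·132/10000⌋=10567; principal=98326-10567=87759; balance=800601-87759=712842
14. interest=⌊712842·132/10000⌋=9409; principal=98326-9409=88917; balance=712842-88917=623925
15. interest=⌊623925·132/10000⌋=8235; principal=98326-8235=90091; balance=623925-90091=533834
16. interest=⌊533834·132/10000⌋=7046; principal=98326-7046=91280; balance=533834-91280=442554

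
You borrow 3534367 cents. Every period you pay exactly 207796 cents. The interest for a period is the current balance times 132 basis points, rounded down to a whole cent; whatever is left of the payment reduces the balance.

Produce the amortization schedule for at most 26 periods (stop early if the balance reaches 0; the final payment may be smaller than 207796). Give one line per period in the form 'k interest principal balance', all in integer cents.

1 46653 161143 3373224
2 44526 163270 3209954
3 42371 165425 3044529
4 40187 167609 2876920
5 37975 169821 2707099
6 35733 172063 2535036
7 33462 174334 2360702
8 31161 176635 2184067
9 28829 178967 2005100
10 26467 181329 1823771
11 24073 183723 1640048
12 21648 186148 1453900
13 19191 188605 1265295
14 16701 191095 1074200
15 14179 193617 880583
16 11623 196173 684410
17 9034 198762 485648
18 6410 201386 284262
19 3752 204044 80218
20 1058 80218 0

1. interest=⌊3534367·132/10000⌋=46653; principal=207796-46653=161143; balance=3534367-161143=3373224
2. interest=⌊3373224·132/10000⌋=44526; principal=207796-44526=163270; balance=3373224-163270=3209954
3. interest=⌊3209954·132/10000⌋=42371; principal=207796-42371=165425; balance=3209954-165425=3044529
4. interest=⌊3044529·132/10000⌋=40187; principal=207796-40187=167609; balance=3044529-167609=2876920
5. interest=⌊2876920·132/10000⌋=37975; principal=207796-37975=169821; balance=2876920-169821=2707099
6. interest=⌊2707099·132/10000⌋=35733; principal=207796-35733=172063; balance=2707099-172063=2535036
7. interest=⌊2535036·132/10000⌋=33462; principal=207796-33462=174334; balance=2535036-174334=2360702
8. interest=⌊2360702·132/10000⌋=31161; principal=207796-31161=176635; balance=2360702-176635=2184067
9. interest=⌊2184067·132/10000⌋=28829; principal=207796-28829=178967; balance=2184067-178967=2005100
10. interest=⌊2005100·132/10000⌋=26467; principal=207796-26467=181329; balance=2005100-181329=1823771
11. interest=⌊1823771·132/10000⌋=24073; principal=207796-24073=183723; balance=1823771-183723=1640048
12. interest=⌊1640048·132/10000⌋=21648; principal=207796-21648=186148; balance=1640048-186148=1453900
13. interest=⌊1453900·132/10000⌋=19191; principal=207796-19191=188605; balance=1453900-188605=1265295
14. interest=⌊1265295·132/10000⌋=16701; principal=207796-16701=191095; balance=1265295-191095=1074200
15. interest=⌊1074200·132/10000⌋=14179; principal=207796-14179=193617; balance=1074200-193617=880583
16. interest=⌊880583·132/10000⌋=11623; principal=207796-11623=196173; balance=880583-196173=684410
17. interest=⌊684410·132/10000⌋=9034; principal=207796-9034=198762; balance=684410-198762=485648
18. interest=⌊485648·132/10000⌋=6410; principal=207796-6410=201386; balance=485648-201386=284262
19. interest=⌊284262·132/10000⌋=3752; principal=207796-3752=204044; balance=284262-204044=80218
20. interest=⌊80218·132/10000⌋=1058; principal=min(207796-1058,80218)=80218; balance=80218-80218=0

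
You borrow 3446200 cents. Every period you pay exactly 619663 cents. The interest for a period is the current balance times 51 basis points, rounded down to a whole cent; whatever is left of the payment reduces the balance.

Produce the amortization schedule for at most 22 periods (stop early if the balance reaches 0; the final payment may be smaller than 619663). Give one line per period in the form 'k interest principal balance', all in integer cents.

1 17575 602088 2844112
2 14504 605159 2238953
3 11418 608245 1630708
4 8316 611347 1019361
5 5198 614465 404896
6 2064 404896 0

1. interest=⌊3446200·51/10000⌋=17575; principal=619663-17575=602088; balance=3446200-602088=2844112
2. interest=⌊2844112·51/10000⌋=14504; principal=619663-14504=605159; balance=2844112-605159=2238953
3. interest=⌊2238953·51/10000⌋=11418; principal=619663-11418=608245; balance=2238953-608245=1630708
4. interest=⌊1630708·51/10000⌋=8316; principal=619663-8316=611347; balance=1630708-611347=1019361
5. interest=⌊1019361·51/10000⌋=5198; principal=619663-5198=614465; balance=1019361-614465=404896
6. interest=⌊404896·51/10000⌋=2064; principal=min(619663-2064,404896)=404896; balance=404896-404896=0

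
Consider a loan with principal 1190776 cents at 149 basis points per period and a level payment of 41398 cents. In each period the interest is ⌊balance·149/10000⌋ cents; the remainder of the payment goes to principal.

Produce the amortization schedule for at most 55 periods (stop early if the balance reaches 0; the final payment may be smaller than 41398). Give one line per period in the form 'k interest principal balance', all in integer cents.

1 17742 23656 1167120
2 17390 24008 1143112
3 17032 24366 1118746
4 16669 24729 1094017
5 16300 25098 1068919
6 15926 25472 1043447
7 15547 25851 1017596
8 15162 26236 991360
9 14771 26627 964733
10 14374 27024 937709
11 13971 27427 910282
12 13563 27835 882447
13 13148 28250 854197
14 12727 28671 825526
15 12300 29098 796428
16 11866 29532 766896
17 11426 29972 736924
18 10980 30418 706506
19 10526 30872 675634
20 10066 31332 644302
21 9600 31798 612504
22 9126 32272 580232
23 8645 32753 547479
24 8157 33241 514238
25 7662 33736 480502
26 7159 34239 446263
27 6649 34749 411514
28 6131 35267 376247
29 5606 35792 340455
30 5072 36326 304129
31 4531 36867 267262
32 3982 37416 229846
33 3424 37974 191872
34 2858 38540 153332
35 2284 39114 114218
36 1701 39697 74521
37 1110 40288 34233
38 510 34233 0

1. interest=⌊1190776·149/10000⌋=17742; principal=41398-17742=23656; balance=1190776-23656=1167120
2. interest=⌊1167120·149/10000⌋=17390; principal=41398-17390=24008; balance=1167120-24008=1143112
3. interest=⌊1143112·149/10000⌋=17032; principal=41398-17032=24366; balance=1143112-24366=1118746
4. interest=⌊1118746·149/10000⌋=16669; principal=41398-16669=24729; balance=1118746-24729=1094017
5. interest=⌊1094017·149/10000⌋=16300; principal=41398-16300=25098; balance=1094017-25098=1068919
6. interest=⌊1068919·149/10000⌋=15926; principal=41398-15926=25472; balance=1068919-25472=1043447
7. interest=⌊1043447·149/10000⌋=15547; principal=41398-15547=25851; balance=1043447-25851=1017596
8. interest=⌊1017596·149/10000⌋=15162; principal=41398-15162=26236; balance=1017596-26236=991360
9. interest=⌊991360·149/10000⌋=14771; principal=41398-14771=26627; balance=991360-26627=964733
10. interest=⌊964733·149/10000⌋=14374; principal=41398-14374=27024; balance=964733-27024=937709
11. interest=⌊937709·149/10000⌋=13971; principal=41398-13971=27427; balance=937709-27427=910282
12. interest=⌊910282·149/10000⌋=13563; principal=41398-13563=27835; balance=910282-27835=882447
13. interest=⌊882447·149/10000⌋=13148; principal=41398-13148=28250; balance=882447-28250=854197
14. interest=⌊854197·149/10000⌋=12727; principal=41398-12727=28671; balance=854197-28671=825526
15. interest=⌊825526·149/10000⌋=12300; principal=41398-12300=29098; balance=825526-29098=796428
16. interest=⌊796428·149/10000⌋=11866; principal=41398-11866=29532; balance=796428-29532=766896
17. interest=⌊766896·149/10000⌋=11426; principal=41398-11426=29972; balance=766896-29972=736924
18. interest=⌊736924·149/10000⌋=10980; principal=41398-10980=30418; balance=736924-30418=706506
19. interest=⌊706506·149/10000⌋=10526; principal=41398-10526=30872; balance=706506-30872=675634
20. interest=⌊675634·149/10000⌋=10066; principal=41398-10066=31332; balance=675634-31332=644302
21. interest=⌊644302·149/10000⌋=9600; principal=41398-9600=31798; balance=644302-31798=612504
22. interest=⌊612504·149/10000⌋=9126; principal=41398-9126=32272; balance=612504-32272=580232
23. interest=⌊580232·149/10000⌋=8645; principal=41398-8645=32753; balance=580232-32753=547479
24. interest=⌊547479·149/10000⌋=8157; principal=41398-8157=33241; balance=547479-33241=514238
25. interest=⌊514238·149/10000⌋=7662; principal=41398-7662=33736; balance=514238-33736=480502
26. interest=⌊480502·149/10000⌋=7159; principal=41398-7159=34239; balance=480502-34239=446263
27. interest=⌊446263·149/10000⌋=6649; principal=41398-6649=34749; balance=446263-34749=411514
28. interest=⌊411514·149/10000⌋=6131; principal=41398-6131=35267; balance=411514-35267=376247
29. interest=⌊376247·149/10000⌋=5606; principal=41398-5606=35792; balance=376247-35792=340455
30. interest=⌊340455·149/10000⌋=5072; principal=41398-5072=36326; balance=340455-36326=304129
31. interest=⌊304129·149/10000⌋=4531; principal=41398-4531=36867; balance=304129-36867=267262
32. interest=⌊267262·149/10000⌋=3982; principal=41398-3982=37416; balance=267262-37416=229846
33. interest=⌊229846·149/10000⌋=3424; principal=41398-3424=37974; balance=229846-37974=191872
34. interest=⌊191872·149/10000⌋=2858; principal=41398-2858=38540; balance=191872-38540=153332
35. interest=⌊153332·149/10000⌋=2284; principal=41398-2284=39114; balance=153332-39114=114218
36. interest=⌊114218·149/10000⌋=1701; principal=41398-1701=39697; balance=114218-39697=74521
37. interest=⌊74521·149/10000⌋=1110; principal=41398-1110=40288; balance=74521-40288=34233
38. interest=⌊34233·149/10000⌋=510; principal=min(41398-510,34233)=34233; balance=34233-34233=0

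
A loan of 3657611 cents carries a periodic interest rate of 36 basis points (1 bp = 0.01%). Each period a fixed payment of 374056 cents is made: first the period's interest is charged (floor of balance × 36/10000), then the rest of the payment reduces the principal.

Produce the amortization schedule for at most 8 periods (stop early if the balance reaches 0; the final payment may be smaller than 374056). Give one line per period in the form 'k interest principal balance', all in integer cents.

1. interest=⌊3657611·36/10000⌋=13167; principal=374056-13167=360889; balance=3657611-360889=3296722
2. interest=⌊3296722·36/10000⌋=11868; principal=374056-11868=362188; balance=3296722-362188=2934534
3. interest=⌊2934534·36/10000⌋=10564; principal=374056-10564=363492; balance=2934534-363492=2571042
4. interest=⌊2571042·36/10000⌋=9255; principal=374056-9255=364801; balance=2571042-364801=2206241
5. interest=⌊2206241·36/10000⌋=7942; principal=374056-7942=366114; balance=2206241-366114=1840127
6. interest=⌊1840127·36/10000⌋=6624; principal=374056-6624=367432; balance=1840127-367432=1472695
7. interest=⌊1472695·36/10000⌋=5301; principal=374056-5301=368755; balance=1472695-368755=1103940
8. interest=⌊1103940·36/10000⌋=3974; principal=374056-3974=370082; balance=1103940-370082=733858

1 13167 360889 3296722
2 11868 362188 2934534
3 10564 363492 2571042
4 9255 364801 2206241
5 7942 366114 1840127
6 6624 367432 1472695
7 5301 368755 1103940
8 3974 370082 733858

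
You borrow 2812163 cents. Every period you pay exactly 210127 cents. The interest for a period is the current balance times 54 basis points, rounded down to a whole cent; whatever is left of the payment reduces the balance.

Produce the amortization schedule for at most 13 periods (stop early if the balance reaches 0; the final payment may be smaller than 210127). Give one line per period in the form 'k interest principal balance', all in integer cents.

1. interest=⌊2812163·54/10000⌋=15185; principal=210127-15185=194942; balance=2812163-194942=2617221
2. interest=⌊2617221·54/10000⌋=14132; principal=210127-14132=195995; balance=2617221-195995=2421226
3. interest=⌊2421226·54/10000⌋=13074; principal=210127-13074=197053; balance=2421226-197053=2224173
4. interest=⌊2224173·54/10000⌋=12010; principal=210127-12010=198117; balance=2224173-198117=2026056
5. interest=⌊2026056·54/10000⌋=10940; principal=210127-10940=199187; balance=2026056-199187=1826869
6. interest=⌊1826869·54/10000⌋=9865; principal=210127-9865=200262; balance=1826869-200262=1626607
7. interest=⌊1626607·54/10000⌋=8783; principal=210127-8783=201344; balance=1626607-201344=1425263
8. interest=⌊1425263·54/10000⌋=7696; principal=210127-7696=202431; balance=1425263-202431=1222832
9. interest=⌊1222832·54/10000⌋=6603; principal=210127-6603=203524; balance=1222832-203524=1019308
10. interest=⌊1019308·54/10000⌋=5504; principal=210127-5504=204623; balance=1019308-204623=814685
11. interest=⌊814685·54/10000⌋=4399; principal=210127-4399=205728; balance=814685-205728=608957
12. interest=⌊608957·54/10000⌋=3288; principal=210127-3288=206839; balance=608957-206839=402118
13. interest=⌊402118·54/10000⌋=2171; principal=210127-2171=207956; balance=402118-207956=194162

1 15185 194942 2617221
2 14132 195995 2421226
3 13074 197053 2224173
4 12010 198117 2026056
5 10940 199187 1826869
6 9865 200262 1626607
7 8783 201344 1425263
8 7696 202431 1222832
9 6603 203524 1019308
10 5504 204623 814685
11 4399 205728 608957
12 3288 206839 402118
13 2171 207956 194162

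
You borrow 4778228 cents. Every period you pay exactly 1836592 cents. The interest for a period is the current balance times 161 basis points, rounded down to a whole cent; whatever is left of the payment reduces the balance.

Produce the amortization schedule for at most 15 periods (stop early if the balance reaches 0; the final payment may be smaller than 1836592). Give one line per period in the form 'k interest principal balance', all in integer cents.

1. interest=⌊4778228·161/10000⌋=76929; principal=1836592-76929=1759663; balance=4778228-1759663=3018565
2. interest=⌊3018565·161/10000⌋=48598; principal=1836592-48598=1787994; balance=3018565-1787994=1230571
3. interest=⌊1230571·161/10000⌋=19812; principal=min(1836592-19812,1230571)=1230571; balance=1230571-1230571=0

1 76929 1759663 3018565
2 48598 1787994 1230571
3 19812 1230571 0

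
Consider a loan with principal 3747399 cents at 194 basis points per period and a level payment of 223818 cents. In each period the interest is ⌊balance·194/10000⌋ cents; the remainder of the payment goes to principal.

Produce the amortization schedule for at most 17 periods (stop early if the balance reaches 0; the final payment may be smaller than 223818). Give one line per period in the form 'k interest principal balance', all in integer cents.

1 72699 151119 3596280
2 69767 154051 3442229
3 66779 157039 3285190
4 63732 160086 3125104
5 60627 163191 2961913
6 57461 166357 2795556
7 54233 169585 2625971
8 50943 172875 2453096
9 47590 176228 2276868
10 44171 179647 2097221
11 40686 183132 1914089
12 37133 186685 1727404
13 33511 190307 1537097
14 29819 193999 1343098
15 26056 197762 1145336
16 22219 201599 943737
17 18308 205510 738227

1. interest=⌊3747399·194/10000⌋=72699; principal=223818-72699=151119; balance=3747399-151119=3596280
2. interest=⌊3596280·194/10000⌋=69767; principal=223818-69767=154051; balance=3596280-154051=3442229
3. interest=⌊3442229·194/10000⌋=66779; principal=223818-66779=157039; balance=3442229-157039=3285190
4. interest=⌊3285190·194/10000⌋=63732; principal=223818-63732=160086; balance=3285190-160086=3125104
5. interest=⌊3125104·194/10000⌋=60627; principal=223818-60627=163191; balance=3125104-163191=2961913
6. interest=⌊2961913·194/10000⌋=57461; principal=223818-57461=166357; balance=2961913-166357=2795556
7. interest=⌊2795556·194/10000⌋=54233; principal=223818-54233=169585; balance=2795556-169585=2625971
8. interest=⌊2625971·194/10000⌋=50943; principal=223818-50943=172875; balance=2625971-172875=2453096
9. interest=⌊2453096·194/10000⌋=47590; principal=223818-47590=176228; balance=2453096-176228=2276868
10. interest=⌊2276868·194/10000⌋=44171; principal=223818-44171=179647; balance=2276868-179647=2097221
11. interest=⌊2097221·194/10000⌋=40686; principal=223818-40686=183132; balance=2097221-183132=1914089
12. interest=⌊1914089·194/10000⌋=37133; principal=223818-37133=186685; balance=1914089-186685=1727404
13. interest=⌊1727404·194/10000⌋=33511; principal=223818-33511=190307; balance=1727404-190307=1537097
14. interest=⌊1537097·194/10000⌋=29819; principal=223818-29819=193999; balance=1537097-193999=1343098
15. interest=⌊1343098·194/10000⌋=26056; principal=223818-26056=197762; balance=1343098-197762=1145336
16. interest=⌊1145336·194/10000⌋=22219; principal=223818-22219=201599; balance=1145336-201599=943737
17. interest=⌊943737·194/10000⌋=18308; principal=223818-18308=205510; balance=943737-205510=738227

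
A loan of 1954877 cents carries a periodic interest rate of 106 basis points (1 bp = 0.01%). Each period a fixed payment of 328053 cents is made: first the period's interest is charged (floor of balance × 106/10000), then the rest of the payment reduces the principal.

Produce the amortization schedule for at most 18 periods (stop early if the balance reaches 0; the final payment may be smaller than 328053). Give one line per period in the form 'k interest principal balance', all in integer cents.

1. interest=⌊1954877·106/10000⌋=20721; principal=328053-20721=307332; balance=1954877-307332=1647545
2. interest=⌊1647545·106/10000⌋=17463; principal=328053-17463=310590; balance=1647545-310590=1336955
3. interest=⌊1336955·106/10000⌋=14171; principal=328053-14171=313882; balance=1336955-313882=1023073
4. interest=⌊1023073·106/10000⌋=10844; principal=328053-10844=317209; balance=1023073-317209=705864
5. interest=⌊705864·106/10000⌋=7482; principal=328053-7482=320571; balance=705864-320571=385293
6. interest=⌊385293·106/10000⌋=4084; principal=328053-4084=323969; balance=385293-323969=61324
7. interest=⌊61324·106/10000⌋=650; principal=min(328053-650,61324)=61324; balance=61324-61324=0

1 20721 307332 1647545
2 17463 310590 1336955
3 14171 313882 1023073
4 10844 317209 705864
5 7482 320571 385293
6 4084 323969 61324
7 650 61324 0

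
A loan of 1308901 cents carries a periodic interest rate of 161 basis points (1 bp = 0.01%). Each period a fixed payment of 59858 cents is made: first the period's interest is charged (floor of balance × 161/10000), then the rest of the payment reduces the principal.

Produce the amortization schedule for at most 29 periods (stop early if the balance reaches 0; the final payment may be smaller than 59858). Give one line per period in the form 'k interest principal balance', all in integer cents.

1. interest=⌊1308901·161/10000⌋=21073; principal=59858-21073=38785; balance=1308901-38785=1270116
2. interest=⌊1270116·161/10000⌋=20448; principal=59858-20448=39410; balance=1270116-39410=1230706
3. interest=⌊1230706·161/10000⌋=19814; principal=59858-19814=40044; balance=1230706-40044=1190662
4. interest=⌊1190662·161/10000⌋=19169; principal=59858-19169=40689; balance=1190662-40689=1149973
5. interest=⌊1149973·161/10000⌋=18514; principal=59858-18514=41344; balance=1149973-41344=1108629
6. interest=⌊1108629·161/10000⌋=17848; principal=59858-17848=42010; balance=1108629-42010=1066619
7. interest=⌊1066619·161/10000⌋=17172; principal=59858-17172=42686; balance=1066619-42686=1023933
8. interest=⌊1023933·161/10000⌋=16485; principal=59858-16485=43373; balance=1023933-43373=980560
9. interest=⌊980560·161/10000⌋=15787; principal=59858-15787=44071; balance=980560-44071=936489
10. interest=⌊936489·161/10000⌋=15077; principal=59858-15077=44781; balance=936489-44781=891708
11. interest=⌊891708·161/10000⌋=14356; principal=59858-14356=45502; balance=891708-45502=846206
12. interest=⌊846206·161/10000⌋=13623; principal=59858-13623=46235; balance=846206-46235=799971
13. interest=⌊799971·161/10000⌋=12879; principal=59858-12879=46979; balance=799971-46979=752992
14. interest=⌊752992·161/10000⌋=12123; principal=59858-12123=47735; balance=752992-47735=705257
15. interest=⌊705257·161/10000⌋=11354; principal=59858-11354=48504; balance=705257-48504=656753
16. interest=⌊656753·161/10000⌋=10573; principal=59858-10573=49285; balance=656753-49285=607468
17. interest=⌊607468·161/10000⌋=9780; principal=59858-9780=50078; balance=607468-50078=557390
18. interest=⌊557390·161/10000⌋=8973; principal=59858-8973=50885; balance=557390-50885=506505
19. interest=⌊506505·161/10000⌋=8154; principal=59858-8154=51704; balance=506505-51704=454801
20. interest=⌊454801·161/10000⌋=7322; principal=59858-7322=52536; balance=454801-52536=402265
21. interest=⌊402265·161/10000⌋=6476; principal=59858-6476=53382; balance=402265-53382=348883
22. interest=⌊348883·161/10000⌋=5617; principal=59858-5617=54241; balance=348883-54241=294642
23. interest=⌊294642·161/10000⌋=4743; principal=59858-4743=55115; balance=294642-55115=239527
24. interest=⌊239527·161/10000⌋=3856; principal=59858-3856=56002; balance=239527-56002=183525
25. interest=⌊183525·161/10000⌋=2954; principal=59858-2954=56904; balance=183525-56904=126621
26. interest=⌊126621·161/10000⌋=2038; principal=59858-2038=57820; balance=126621-57820=68801
27. interest=⌊68801·161/10000⌋=1107; principal=59858-1107=58751; balance=68801-58751=10050
28. interest=⌊10050·161/10000⌋=161; principal=min(59858-161,10050)=10050; balance=10050-10050=0

1 21073 38785 1270116
2 20448 39410 1230706
3 19814 40044 1190662
4 19169 40689 1149973
5 18514 41344 1108629
6 17848 42010 1066619
7 17172 42686 1023933
8 16485 43373 980560
9 15787 44071 936489
10 15077 44781 891708
11 14356 45502 846206
12 13623 46235 799971
13 12879 46979 752992
14 12123 47735 705257
15 11354 48504 656753
16 10573 49285 607468
17 9780 50078 557390
18 8973 50885 506505
19 8154 51704 454801
20 7322 52536 402265
21 6476 53382 348883
22 5617 54241 294642
23 4743 55115 239527
24 3856 56002 183525
25 2954 56904 126621
26 2038 57820 68801
27 1107 58751 10050
28 161 10050 0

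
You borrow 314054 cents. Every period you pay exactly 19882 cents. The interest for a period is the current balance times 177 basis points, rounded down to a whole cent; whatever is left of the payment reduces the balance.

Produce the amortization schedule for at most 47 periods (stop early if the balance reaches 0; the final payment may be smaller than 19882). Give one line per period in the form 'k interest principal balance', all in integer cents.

1. interest=⌊314054·177/10000⌋=5558; principal=19882-5558=14324; balance=314054-14324=299730
2. interest=⌊299730·177/10000⌋=5305; principal=19882-5305=14577; balance=299730-14577=285153
3. interest=⌊285153·177/10000⌋=5047; principal=19882-5047=14835; balance=285153-14835=270318
4. interest=⌊270318·177/10000⌋=4784; principal=19882-4784=15098; balance=270318-15098=255220
5. interest=⌊255220·177/10000⌋=4517; principal=19882-4517=15365; balance=255220-15365=239855
6. interest=⌊239855·177/10000⌋=4245; principal=19882-4245=15637; balance=239855-15637=224218
7. interest=⌊224218·177/10000⌋=3968; principal=19882-3968=15914; balance=224218-15914=208304
8. interest=⌊208304·177/10000⌋=3686; principal=19882-3686=16196; balance=208304-16196=192108
9. interest=⌊192108·177/10000⌋=3400; principal=19882-3400=16482; balance=192108-16482=175626
10. interest=⌊175626·177/10000⌋=3108; principal=19882-3108=16774; balance=175626-16774=158852
11. interest=⌊158852·177/10000⌋=2811; principal=19882-2811=17071; balance=158852-17071=141781
12. interest=⌊141781·177/10000⌋=2509; principal=19882-2509=17373; balance=141781-17373=124408
13. interest=⌊124408·177/10000⌋=2202; principal=19882-2202=17680; balance=124408-17680=106728
14. interest=⌊106728·177/10000⌋=1889; principal=19882-1889=17993; balance=106728-17993=88735
15. interest=⌊88735·177/10000⌋=1570; principal=19882-1570=18312; balance=88735-18312=70423
16. interest=⌊70423·177/10000⌋=1246; principal=19882-1246=18636; balance=70423-18636=51787
17. interest=⌊51787·177/10000⌋=916; principal=19882-916=18966; balance=51787-18966=32821
18. interest=⌊32821·177/10000⌋=580; principal=19882-580=19302; balance=32821-19302=13519
19. interest=⌊13519·177/10000⌋=239; principal=min(19882-239,13519)=13519; balance=13519-13519=0

1 5558 14324 299730
2 5305 14577 285153
3 5047 14835 270318
4 4784 15098 255220
5 4517 15365 239855
6 4245 15637 224218
7 3968 15914 208304
8 3686 16196 192108
9 3400 16482 175626
10 3108 16774 158852
11 2811 17071 141781
12 2509 17373 124408
13 2202 17680 106728
14 1889 17993 88735
15 1570 18312 70423
16 1246 18636 51787
17 916 18966 32821
18 580 19302 13519
19 239 13519 0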